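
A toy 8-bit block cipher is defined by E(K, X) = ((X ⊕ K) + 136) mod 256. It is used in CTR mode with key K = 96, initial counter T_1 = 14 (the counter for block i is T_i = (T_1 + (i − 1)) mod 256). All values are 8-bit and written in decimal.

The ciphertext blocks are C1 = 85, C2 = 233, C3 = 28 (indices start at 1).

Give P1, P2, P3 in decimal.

CTR decryption: S_i = E(K, T_i) where T_i is the counter for block i; P_i = C_i ⊕ S_i.
P1: T = 14, S = E(K, T) = 246; 85 ⊕ 246 = 163.
P2: T = 15, S = E(K, T) = 247; 233 ⊕ 247 = 30.
P3: T = 16, S = E(K, T) = 248; 28 ⊕ 248 = 228.

P1 = 163, P2 = 30, P3 = 228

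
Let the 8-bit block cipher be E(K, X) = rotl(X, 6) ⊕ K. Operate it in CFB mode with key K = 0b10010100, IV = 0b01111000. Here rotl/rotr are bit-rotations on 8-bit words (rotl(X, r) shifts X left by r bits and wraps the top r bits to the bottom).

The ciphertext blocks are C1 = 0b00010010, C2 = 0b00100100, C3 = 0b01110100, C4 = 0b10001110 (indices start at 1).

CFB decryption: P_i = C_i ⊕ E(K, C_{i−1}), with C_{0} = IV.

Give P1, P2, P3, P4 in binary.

P1: E(K, 0b01111000) = 0b10001010; 0b00010010 ⊕ 0b10001010 = 0b10011000.
P2: E(K, 0b00010010) = 0b00010000; 0b00100100 ⊕ 0b00010000 = 0b00110100.
P3: E(K, 0b00100100) = 0b10011101; 0b01110100 ⊕ 0b10011101 = 0b11101001.
P4: E(K, 0b01110100) = 0b10001001; 0b10001110 ⊕ 0b10001001 = 0b00000111.

P1 = 0b10011000, P2 = 0b00110100, P3 = 0b11101001, P4 = 0b00000111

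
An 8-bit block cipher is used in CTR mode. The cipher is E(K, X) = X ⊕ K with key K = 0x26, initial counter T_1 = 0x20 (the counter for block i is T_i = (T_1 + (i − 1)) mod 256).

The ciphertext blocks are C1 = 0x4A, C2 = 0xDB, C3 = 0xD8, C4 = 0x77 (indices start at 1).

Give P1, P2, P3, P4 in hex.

CTR decryption: S_i = E(K, T_i) where T_i is the counter for block i; P_i = C_i ⊕ S_i.
P1: T = 0x20, S = E(K, T) = 0x06; 0x4A ⊕ 0x06 = 0x4C.
P2: T = 0x21, S = E(K, T) = 0x07; 0xDB ⊕ 0x07 = 0xDC.
P3: T = 0x22, S = E(K, T) = 0x04; 0xD8 ⊕ 0x04 = 0xDC.
P4: T = 0x23, S = E(K, T) = 0x05; 0x77 ⊕ 0x05 = 0x72.

P1 = 0x4C, P2 = 0xDC, P3 = 0xDC, P4 = 0x72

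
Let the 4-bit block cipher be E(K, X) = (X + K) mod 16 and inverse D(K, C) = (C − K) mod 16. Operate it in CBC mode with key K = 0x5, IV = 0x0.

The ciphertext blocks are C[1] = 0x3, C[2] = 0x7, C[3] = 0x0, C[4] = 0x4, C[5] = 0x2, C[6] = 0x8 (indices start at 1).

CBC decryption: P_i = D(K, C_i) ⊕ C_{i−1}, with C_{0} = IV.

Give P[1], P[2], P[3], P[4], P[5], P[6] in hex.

P[1] = 0xE, P[2] = 0x1, P[3] = 0xC, P[4] = 0xF, P[5] = 0x9, P[6] = 0x1

P[1]: D(K, 0x3) = 0xE; 0xE ⊕ 0x0 = 0xE.
P[2]: D(K, 0x7) = 0x2; 0x2 ⊕ 0x3 = 0x1.
P[3]: D(K, 0x0) = 0xB; 0xB ⊕ 0x7 = 0xC.
P[4]: D(K, 0x4) = 0xF; 0xF ⊕ 0x0 = 0xF.
P[5]: D(K, 0x2) = 0xD; 0xD ⊕ 0x4 = 0x9.
P[6]: D(K, 0x8) = 0x3; 0x3 ⊕ 0x2 = 0x1.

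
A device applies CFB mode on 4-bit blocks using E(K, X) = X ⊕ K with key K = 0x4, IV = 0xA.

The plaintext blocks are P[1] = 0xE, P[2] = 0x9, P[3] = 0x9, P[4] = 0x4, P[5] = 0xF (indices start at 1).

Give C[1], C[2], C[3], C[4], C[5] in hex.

C[1] = 0x0, C[2] = 0xD, C[3] = 0x0, C[4] = 0x0, C[5] = 0xB

CFB encryption: C_i = P_i ⊕ E(K, C_{i−1}), with C_{0} = IV.
C[1]: E(K, 0xA) = 0xE; 0xE ⊕ 0xE = 0x0.
C[2]: E(K, 0x0) = 0x4; 0x9 ⊕ 0x4 = 0xD.
C[3]: E(K, 0xD) = 0x9; 0x9 ⊕ 0x9 = 0x0.
C[4]: E(K, 0x0) = 0x4; 0x4 ⊕ 0x4 = 0x0.
C[5]: E(K, 0x0) = 0x4; 0xF ⊕ 0x4 = 0xB.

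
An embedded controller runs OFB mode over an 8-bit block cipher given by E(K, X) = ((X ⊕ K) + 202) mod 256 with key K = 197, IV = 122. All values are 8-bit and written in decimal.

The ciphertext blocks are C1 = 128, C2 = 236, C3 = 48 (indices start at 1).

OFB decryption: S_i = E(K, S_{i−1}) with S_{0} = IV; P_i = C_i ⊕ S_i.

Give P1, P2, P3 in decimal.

P1: S = E(K, 122) = 137; 128 ⊕ 137 = 9.
P2: S = E(K, 137) = 22; 236 ⊕ 22 = 250.
P3: S = E(K, 22) = 157; 48 ⊕ 157 = 173.

P1 = 9, P2 = 250, P3 = 173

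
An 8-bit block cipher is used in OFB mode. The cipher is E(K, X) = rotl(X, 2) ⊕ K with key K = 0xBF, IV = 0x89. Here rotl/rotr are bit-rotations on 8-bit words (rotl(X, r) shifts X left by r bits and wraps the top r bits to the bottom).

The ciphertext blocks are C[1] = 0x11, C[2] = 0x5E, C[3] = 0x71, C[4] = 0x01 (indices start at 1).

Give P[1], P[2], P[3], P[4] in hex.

P[1] = 0x88, P[2] = 0x87, P[3] = 0xA9, P[4] = 0xDD

OFB decryption: S_i = E(K, S_{i−1}) with S_{0} = IV; P_i = C_i ⊕ S_i.
P[1]: S = E(K, 0x89) = 0x99; 0x11 ⊕ 0x99 = 0x88.
P[2]: S = E(K, 0x99) = 0xD9; 0x5E ⊕ 0xD9 = 0x87.
P[3]: S = E(K, 0xD9) = 0xD8; 0x71 ⊕ 0xD8 = 0xA9.
P[4]: S = E(K, 0xD8) = 0xDC; 0x01 ⊕ 0xDC = 0xDD.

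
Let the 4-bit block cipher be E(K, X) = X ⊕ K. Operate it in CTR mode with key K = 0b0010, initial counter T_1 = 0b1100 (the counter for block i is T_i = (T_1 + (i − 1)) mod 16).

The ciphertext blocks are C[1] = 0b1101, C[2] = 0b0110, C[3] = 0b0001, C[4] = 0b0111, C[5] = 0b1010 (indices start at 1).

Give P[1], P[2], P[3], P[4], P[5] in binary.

CTR decryption: S_i = E(K, T_i) where T_i is the counter for block i; P_i = C_i ⊕ S_i.
P[1]: T = 0b1100, S = E(K, T) = 0b1110; 0b1101 ⊕ 0b1110 = 0b0011.
P[2]: T = 0b1101, S = E(K, T) = 0b1111; 0b0110 ⊕ 0b1111 = 0b1001.
P[3]: T = 0b1110, S = E(K, T) = 0b1100; 0b0001 ⊕ 0b1100 = 0b1101.
P[4]: T = 0b1111, S = E(K, T) = 0b1101; 0b0111 ⊕ 0b1101 = 0b1010.
P[5]: T = 0b0000, S = E(K, T) = 0b0010; 0b1010 ⊕ 0b0010 = 0b1000.

P[1] = 0b0011, P[2] = 0b1001, P[3] = 0b1101, P[4] = 0b1010, P[5] = 0b1000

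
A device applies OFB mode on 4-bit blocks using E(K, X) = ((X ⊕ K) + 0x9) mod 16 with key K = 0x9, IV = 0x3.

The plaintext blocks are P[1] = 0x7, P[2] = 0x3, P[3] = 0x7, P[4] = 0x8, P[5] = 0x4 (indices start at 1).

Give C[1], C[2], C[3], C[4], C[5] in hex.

C[1] = 0x4, C[2] = 0x0, C[3] = 0x4, C[4] = 0xB, C[5] = 0x7

OFB encryption: S_i = E(K, S_{i−1}) with S_{0} = IV; C_i = P_i ⊕ S_i.
C[1]: S = E(K, 0x3) = 0x3; 0x7 ⊕ 0x3 = 0x4.
C[2]: S = E(K, 0x3) = 0x3; 0x3 ⊕ 0x3 = 0x0.
C[3]: S = E(K, 0x3) = 0x3; 0x7 ⊕ 0x3 = 0x4.
C[4]: S = E(K, 0x3) = 0x3; 0x8 ⊕ 0x3 = 0xB.
C[5]: S = E(K, 0x3) = 0x3; 0x4 ⊕ 0x3 = 0x7.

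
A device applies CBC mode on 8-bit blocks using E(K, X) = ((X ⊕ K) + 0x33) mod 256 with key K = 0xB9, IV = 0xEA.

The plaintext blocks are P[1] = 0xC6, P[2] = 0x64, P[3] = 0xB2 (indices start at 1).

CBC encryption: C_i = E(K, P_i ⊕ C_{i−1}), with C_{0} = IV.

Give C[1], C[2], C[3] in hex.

C[1] = 0xC8, C[2] = 0x48, C[3] = 0x76

C[1]: P[1] ⊕ 0xEA = 0x2C; E(K, 0x2C) = 0xC8.
C[2]: P[2] ⊕ 0xC8 = 0xAC; E(K, 0xAC) = 0x48.
C[3]: P[3] ⊕ 0x48 = 0xFA; E(K, 0xFA) = 0x76.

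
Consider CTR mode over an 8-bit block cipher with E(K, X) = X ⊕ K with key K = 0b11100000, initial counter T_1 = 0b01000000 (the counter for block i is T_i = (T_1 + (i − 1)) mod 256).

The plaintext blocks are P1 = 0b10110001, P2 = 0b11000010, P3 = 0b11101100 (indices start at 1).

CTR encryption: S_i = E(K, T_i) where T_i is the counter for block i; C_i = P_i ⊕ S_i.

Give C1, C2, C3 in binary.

C1: T = 0b01000000, S = E(K, T) = 0b10100000; 0b10110001 ⊕ 0b10100000 = 0b00010001.
C2: T = 0b01000001, S = E(K, T) = 0b10100001; 0b11000010 ⊕ 0b10100001 = 0b01100011.
C3: T = 0b01000010, S = E(K, T) = 0b10100010; 0b11101100 ⊕ 0b10100010 = 0b01001110.

C1 = 0b00010001, C2 = 0b01100011, C3 = 0b01001110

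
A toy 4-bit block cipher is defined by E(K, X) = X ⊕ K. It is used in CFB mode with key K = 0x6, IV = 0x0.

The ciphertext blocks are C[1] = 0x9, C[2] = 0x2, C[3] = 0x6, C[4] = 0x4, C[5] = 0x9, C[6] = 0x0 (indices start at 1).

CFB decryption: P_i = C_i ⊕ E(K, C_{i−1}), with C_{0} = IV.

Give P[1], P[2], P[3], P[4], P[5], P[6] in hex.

P[1]: E(K, 0x0) = 0x6; 0x9 ⊕ 0x6 = 0xF.
P[2]: E(K, 0x9) = 0xF; 0x2 ⊕ 0xF = 0xD.
P[3]: E(K, 0x2) = 0x4; 0x6 ⊕ 0x4 = 0x2.
P[4]: E(K, 0x6) = 0x0; 0x4 ⊕ 0x0 = 0x4.
P[5]: E(K, 0x4) = 0x2; 0x9 ⊕ 0x2 = 0xB.
P[6]: E(K, 0x9) = 0xF; 0x0 ⊕ 0xF = 0xF.

P[1] = 0xF, P[2] = 0xD, P[3] = 0x2, P[4] = 0x4, P[5] = 0xB, P[6] = 0xF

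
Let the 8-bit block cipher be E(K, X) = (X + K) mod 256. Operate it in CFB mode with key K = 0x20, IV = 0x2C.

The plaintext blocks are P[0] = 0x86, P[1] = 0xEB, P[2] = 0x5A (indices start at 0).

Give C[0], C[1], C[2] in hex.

CFB encryption: C_i = P_i ⊕ E(K, C_{i−1}), with C_{−1} = IV.
C[0]: E(K, 0x2C) = 0x4C; 0x86 ⊕ 0x4C = 0xCA.
C[1]: E(K, 0xCA) = 0xEA; 0xEB ⊕ 0xEA = 0x01.
C[2]: E(K, 0x01) = 0x21; 0x5A ⊕ 0x21 = 0x7B.

C[0] = 0xCA, C[1] = 0x01, C[2] = 0x7B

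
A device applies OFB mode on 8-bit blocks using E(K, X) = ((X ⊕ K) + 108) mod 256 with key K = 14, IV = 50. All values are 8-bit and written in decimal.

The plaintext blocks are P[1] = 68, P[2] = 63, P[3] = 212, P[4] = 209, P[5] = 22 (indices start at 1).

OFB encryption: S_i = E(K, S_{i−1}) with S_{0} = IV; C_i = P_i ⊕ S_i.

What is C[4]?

C[1]: S = E(K, 50) = 168; 68 ⊕ 168 = 236.
C[2]: S = E(K, 168) = 18; 63 ⊕ 18 = 45.
C[3]: S = E(K, 18) = 136; 212 ⊕ 136 = 92.
C[4]: S = E(K, 136) = 242; 209 ⊕ 242 = 35.

C[4] = 35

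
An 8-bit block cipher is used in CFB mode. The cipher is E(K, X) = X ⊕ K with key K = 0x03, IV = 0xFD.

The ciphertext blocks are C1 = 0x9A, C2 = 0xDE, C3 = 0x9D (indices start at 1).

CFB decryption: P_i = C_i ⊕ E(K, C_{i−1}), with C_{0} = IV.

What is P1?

P1 = 0x64

P1: E(K, 0xFD) = 0xFE; 0x9A ⊕ 0xFE = 0x64.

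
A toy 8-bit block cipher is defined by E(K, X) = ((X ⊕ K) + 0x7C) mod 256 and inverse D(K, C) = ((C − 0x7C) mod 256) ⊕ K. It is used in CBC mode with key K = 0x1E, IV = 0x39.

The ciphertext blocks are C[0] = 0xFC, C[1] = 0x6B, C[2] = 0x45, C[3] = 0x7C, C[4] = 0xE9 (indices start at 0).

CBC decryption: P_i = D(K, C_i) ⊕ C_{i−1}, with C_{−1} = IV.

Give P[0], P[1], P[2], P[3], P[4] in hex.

P[0] = 0xA7, P[1] = 0x0D, P[2] = 0xBC, P[3] = 0x5B, P[4] = 0x0F

P[0]: D(K, 0xFC) = 0x9E; 0x9E ⊕ 0x39 = 0xA7.
P[1]: D(K, 0x6B) = 0xF1; 0xF1 ⊕ 0xFC = 0x0D.
P[2]: D(K, 0x45) = 0xD7; 0xD7 ⊕ 0x6B = 0xBC.
P[3]: D(K, 0x7C) = 0x1E; 0x1E ⊕ 0x45 = 0x5B.
P[4]: D(K, 0xE9) = 0x73; 0x73 ⊕ 0x7C = 0x0F.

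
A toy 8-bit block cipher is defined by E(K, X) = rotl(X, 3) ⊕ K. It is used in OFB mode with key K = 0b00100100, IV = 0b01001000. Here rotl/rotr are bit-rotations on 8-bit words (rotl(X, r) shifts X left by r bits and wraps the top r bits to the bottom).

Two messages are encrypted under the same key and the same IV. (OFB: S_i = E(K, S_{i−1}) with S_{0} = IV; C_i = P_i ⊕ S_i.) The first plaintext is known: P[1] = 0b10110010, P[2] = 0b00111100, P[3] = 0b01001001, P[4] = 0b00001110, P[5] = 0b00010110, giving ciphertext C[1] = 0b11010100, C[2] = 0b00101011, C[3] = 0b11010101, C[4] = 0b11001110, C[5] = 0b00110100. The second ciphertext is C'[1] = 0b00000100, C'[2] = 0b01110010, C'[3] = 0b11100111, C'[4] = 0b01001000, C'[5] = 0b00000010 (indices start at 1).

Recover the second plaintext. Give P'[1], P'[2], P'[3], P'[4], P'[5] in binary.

P'[1] = 0b01100010, P'[2] = 0b01100101, P'[3] = 0b01111011, P'[4] = 0b10001000, P'[5] = 0b00100000

In OFB with a reused IV, both messages share the same keystream S_i, so C_i ⊕ C'_i = P_i ⊕ P'_i and thus P'_i = P_i ⊕ C_i ⊕ C'_i.
P'[1]: 0b10110010 ⊕ 0b11010100 ⊕ 0b00000100 = 0b01100010.
P'[2]: 0b00111100 ⊕ 0b00101011 ⊕ 0b01110010 = 0b01100101.
P'[3]: 0b01001001 ⊕ 0b11010101 ⊕ 0b11100111 = 0b01111011.
P'[4]: 0b00001110 ⊕ 0b11001110 ⊕ 0b01001000 = 0b10001000.
P'[5]: 0b00010110 ⊕ 0b00110100 ⊕ 0b00000010 = 0b00100000.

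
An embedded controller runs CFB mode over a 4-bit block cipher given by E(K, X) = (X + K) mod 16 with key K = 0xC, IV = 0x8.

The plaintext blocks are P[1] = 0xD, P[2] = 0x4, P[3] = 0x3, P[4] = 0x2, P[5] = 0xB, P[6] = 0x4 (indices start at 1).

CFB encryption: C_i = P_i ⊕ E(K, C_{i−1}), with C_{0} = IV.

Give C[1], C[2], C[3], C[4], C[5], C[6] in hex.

C[1]: E(K, 0x8) = 0x4; 0xD ⊕ 0x4 = 0x9.
C[2]: E(K, 0x9) = 0x5; 0x4 ⊕ 0x5 = 0x1.
C[3]: E(K, 0x1) = 0xD; 0x3 ⊕ 0xD = 0xE.
C[4]: E(K, 0xE) = 0xA; 0x2 ⊕ 0xA = 0x8.
C[5]: E(K, 0x8) = 0x4; 0xB ⊕ 0x4 = 0xF.
C[6]: E(K, 0xF) = 0xB; 0x4 ⊕ 0xB = 0xF.

C[1] = 0x9, C[2] = 0x1, C[3] = 0xE, C[4] = 0x8, C[5] = 0xF, C[6] = 0xF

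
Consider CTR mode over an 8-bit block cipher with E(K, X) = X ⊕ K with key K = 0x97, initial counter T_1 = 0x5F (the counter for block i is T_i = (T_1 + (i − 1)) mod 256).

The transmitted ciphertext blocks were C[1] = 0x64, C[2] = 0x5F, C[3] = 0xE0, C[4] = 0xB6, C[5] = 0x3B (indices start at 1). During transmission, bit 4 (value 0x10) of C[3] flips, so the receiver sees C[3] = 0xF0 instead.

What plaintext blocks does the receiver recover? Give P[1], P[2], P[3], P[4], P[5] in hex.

CTR decryption: S_i = E(K, T_i) where T_i is the counter for block i; P_i = C_i ⊕ S_i.
Only C[3] changed, to 0xF0. In CTR, a change in C_i flips the same bit in P_i only; the keystream is unaffected. Decrypting the received ciphertext:
P[1]: T = 0x5F, S = E(K, T) = 0xC8; 0x64 ⊕ 0xC8 = 0xAC.
P[2]: T = 0x60, S = E(K, T) = 0xF7; 0x5F ⊕ 0xF7 = 0xA8.
P[3]: T = 0x61, S = E(K, T) = 0xF6; 0xF0 ⊕ 0xF6 = 0x06.
P[4]: T = 0x62, S = E(K, T) = 0xF5; 0xB6 ⊕ 0xF5 = 0x43.
P[5]: T = 0x63, S = E(K, T) = 0xF4; 0x3B ⊕ 0xF4 = 0xCF.
Blocks that differ from the original plaintext: P[3].

P[1] = 0xAC, P[2] = 0xA8, P[3] = 0x06, P[4] = 0x43, P[5] = 0xCF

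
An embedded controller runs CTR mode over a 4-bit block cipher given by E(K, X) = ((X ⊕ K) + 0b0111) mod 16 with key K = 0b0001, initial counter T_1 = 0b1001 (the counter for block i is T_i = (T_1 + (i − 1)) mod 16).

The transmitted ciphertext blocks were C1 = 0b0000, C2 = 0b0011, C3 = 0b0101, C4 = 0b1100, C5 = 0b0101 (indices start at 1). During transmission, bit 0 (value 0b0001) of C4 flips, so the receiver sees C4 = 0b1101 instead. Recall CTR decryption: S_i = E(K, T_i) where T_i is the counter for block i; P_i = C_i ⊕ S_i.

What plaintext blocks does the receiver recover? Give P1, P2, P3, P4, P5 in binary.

Only C4 changed, to 0b1101. In CTR, a change in C_i flips the same bit in P_i only; the keystream is unaffected. Decrypting the received ciphertext:
P1: T = 0b1001, S = E(K, T) = 0b1111; 0b0000 ⊕ 0b1111 = 0b1111.
P2: T = 0b1010, S = E(K, T) = 0b0010; 0b0011 ⊕ 0b0010 = 0b0001.
P3: T = 0b1011, S = E(K, T) = 0b0001; 0b0101 ⊕ 0b0001 = 0b0100.
P4: T = 0b1100, S = E(K, T) = 0b0100; 0b1101 ⊕ 0b0100 = 0b1001.
P5: T = 0b1101, S = E(K, T) = 0b0011; 0b0101 ⊕ 0b0011 = 0b0110.
Blocks that differ from the original plaintext: P4.

P1 = 0b1111, P2 = 0b0001, P3 = 0b0100, P4 = 0b1001, P5 = 0b0110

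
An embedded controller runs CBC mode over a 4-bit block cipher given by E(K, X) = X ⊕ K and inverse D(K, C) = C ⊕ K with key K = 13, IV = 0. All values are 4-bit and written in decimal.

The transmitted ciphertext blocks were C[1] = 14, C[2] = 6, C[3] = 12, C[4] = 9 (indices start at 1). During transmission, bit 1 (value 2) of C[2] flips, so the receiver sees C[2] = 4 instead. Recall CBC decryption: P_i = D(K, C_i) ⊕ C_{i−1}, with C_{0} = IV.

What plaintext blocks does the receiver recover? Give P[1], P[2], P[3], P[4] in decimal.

P[1] = 3, P[2] = 7, P[3] = 5, P[4] = 8

Only C[2] changed, to 4. In CBC, a change in C_i garbles P_i and flips the same bit in P_{i+1}. Decrypting the received ciphertext:
P[1]: D(K, 14) = 3; 3 ⊕ 0 = 3.
P[2]: D(K, 4) = 9; 9 ⊕ 14 = 7.
P[3]: D(K, 12) = 1; 1 ⊕ 4 = 5.
P[4]: D(K, 9) = 4; 4 ⊕ 12 = 8.
Blocks that differ from the original plaintext: P[2], P[3].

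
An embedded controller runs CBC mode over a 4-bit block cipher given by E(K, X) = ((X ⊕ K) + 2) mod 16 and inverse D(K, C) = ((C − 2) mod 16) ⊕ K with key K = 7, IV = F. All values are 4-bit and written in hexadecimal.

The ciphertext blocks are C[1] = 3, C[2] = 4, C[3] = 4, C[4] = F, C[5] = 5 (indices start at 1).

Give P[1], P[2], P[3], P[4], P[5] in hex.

CBC decryption: P_i = D(K, C_i) ⊕ C_{i−1}, with C_{0} = IV.
P[1]: D(K, 3) = 6; 6 ⊕ F = 9.
P[2]: D(K, 4) = 5; 5 ⊕ 3 = 6.
P[3]: D(K, 4) = 5; 5 ⊕ 4 = 1.
P[4]: D(K, F) = A; A ⊕ 4 = E.
P[5]: D(K, 5) = 4; 4 ⊕ F = B.

P[1] = 9, P[2] = 6, P[3] = 1, P[4] = E, P[5] = B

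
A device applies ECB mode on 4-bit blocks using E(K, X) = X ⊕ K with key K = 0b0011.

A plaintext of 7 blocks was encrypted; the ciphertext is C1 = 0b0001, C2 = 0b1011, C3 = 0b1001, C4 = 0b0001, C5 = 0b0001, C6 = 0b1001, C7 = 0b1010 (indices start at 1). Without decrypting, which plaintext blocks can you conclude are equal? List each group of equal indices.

P1 = P4 = P5; P3 = P6

ECB encrypts each block independently with the same key, so equal ciphertext blocks imply equal plaintext blocks.
C1 = C4 = C5 = 0b0001, so P1 = P4 = P5.
C3 = C6 = 0b1001, so P3 = P6.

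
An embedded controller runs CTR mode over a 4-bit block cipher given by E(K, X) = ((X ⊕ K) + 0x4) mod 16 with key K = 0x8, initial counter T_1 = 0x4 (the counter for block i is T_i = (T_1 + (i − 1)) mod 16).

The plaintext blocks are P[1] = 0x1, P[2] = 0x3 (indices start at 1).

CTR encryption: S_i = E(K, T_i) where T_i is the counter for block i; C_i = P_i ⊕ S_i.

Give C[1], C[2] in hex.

C[1]: T = 0x4, S = E(K, T) = 0x0; 0x1 ⊕ 0x0 = 0x1.
C[2]: T = 0x5, S = E(K, T) = 0x1; 0x3 ⊕ 0x1 = 0x2.

C[1] = 0x1, C[2] = 0x2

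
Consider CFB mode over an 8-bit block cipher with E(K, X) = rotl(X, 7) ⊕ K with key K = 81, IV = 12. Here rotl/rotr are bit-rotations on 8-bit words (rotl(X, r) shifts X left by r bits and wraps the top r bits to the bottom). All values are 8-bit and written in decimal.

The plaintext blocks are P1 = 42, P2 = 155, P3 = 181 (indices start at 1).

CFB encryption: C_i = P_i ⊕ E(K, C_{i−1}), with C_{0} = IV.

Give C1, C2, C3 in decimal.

C1: E(K, 12) = 87; 42 ⊕ 87 = 125.
C2: E(K, 125) = 239; 155 ⊕ 239 = 116.
C3: E(K, 116) = 107; 181 ⊕ 107 = 222.

C1 = 125, C2 = 116, C3 = 222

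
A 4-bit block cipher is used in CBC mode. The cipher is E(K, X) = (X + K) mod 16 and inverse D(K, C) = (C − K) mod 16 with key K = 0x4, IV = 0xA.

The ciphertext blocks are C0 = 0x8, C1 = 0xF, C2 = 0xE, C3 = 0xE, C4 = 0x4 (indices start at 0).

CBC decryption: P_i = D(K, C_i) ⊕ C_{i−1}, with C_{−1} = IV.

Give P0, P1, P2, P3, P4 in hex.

P0 = 0xE, P1 = 0x3, P2 = 0x5, P3 = 0x4, P4 = 0xE

P0: D(K, 0x8) = 0x4; 0x4 ⊕ 0xA = 0xE.
P1: D(K, 0xF) = 0xB; 0xB ⊕ 0x8 = 0x3.
P2: D(K, 0xE) = 0xA; 0xA ⊕ 0xF = 0x5.
P3: D(K, 0xE) = 0xA; 0xA ⊕ 0xE = 0x4.
P4: D(K, 0x4) = 0x0; 0x0 ⊕ 0xE = 0xE.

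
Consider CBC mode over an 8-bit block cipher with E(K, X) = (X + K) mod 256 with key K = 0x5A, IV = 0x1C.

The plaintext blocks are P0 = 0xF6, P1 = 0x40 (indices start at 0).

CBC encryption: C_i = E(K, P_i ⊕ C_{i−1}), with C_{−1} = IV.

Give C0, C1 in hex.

C0: P0 ⊕ 0x1C = 0xEA; E(K, 0xEA) = 0x44.
C1: P1 ⊕ 0x44 = 0x04; E(K, 0x04) = 0x5E.

C0 = 0x44, C1 = 0x5E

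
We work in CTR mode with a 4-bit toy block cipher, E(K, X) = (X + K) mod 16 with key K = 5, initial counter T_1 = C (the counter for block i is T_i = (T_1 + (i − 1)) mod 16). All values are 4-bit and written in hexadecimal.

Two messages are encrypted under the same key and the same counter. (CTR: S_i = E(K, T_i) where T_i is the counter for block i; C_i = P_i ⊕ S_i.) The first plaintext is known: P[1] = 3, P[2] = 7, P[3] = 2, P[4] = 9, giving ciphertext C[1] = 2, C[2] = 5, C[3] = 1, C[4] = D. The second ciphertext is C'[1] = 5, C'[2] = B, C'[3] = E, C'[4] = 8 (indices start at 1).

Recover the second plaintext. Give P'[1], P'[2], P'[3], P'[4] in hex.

P'[1] = 4, P'[2] = 9, P'[3] = D, P'[4] = C

In CTR with a reused counter, both messages share the same keystream S_i, so C_i ⊕ C'_i = P_i ⊕ P'_i and thus P'_i = P_i ⊕ C_i ⊕ C'_i.
P'[1]: 3 ⊕ 2 ⊕ 5 = 4.
P'[2]: 7 ⊕ 5 ⊕ B = 9.
P'[3]: 2 ⊕ 1 ⊕ E = D.
P'[4]: 9 ⊕ D ⊕ 8 = C.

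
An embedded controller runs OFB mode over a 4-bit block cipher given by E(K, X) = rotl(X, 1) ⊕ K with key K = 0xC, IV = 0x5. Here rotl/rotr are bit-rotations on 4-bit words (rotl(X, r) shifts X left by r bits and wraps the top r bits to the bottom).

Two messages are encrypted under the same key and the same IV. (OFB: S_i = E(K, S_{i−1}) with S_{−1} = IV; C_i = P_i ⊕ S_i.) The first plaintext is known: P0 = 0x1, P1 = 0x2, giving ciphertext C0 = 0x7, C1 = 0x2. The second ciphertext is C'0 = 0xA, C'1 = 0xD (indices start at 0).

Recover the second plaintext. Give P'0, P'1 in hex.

In OFB with a reused IV, both messages share the same keystream S_i, so C_i ⊕ C'_i = P_i ⊕ P'_i and thus P'_i = P_i ⊕ C_i ⊕ C'_i.
P'0: 0x1 ⊕ 0x7 ⊕ 0xA = 0xC.
P'1: 0x2 ⊕ 0x2 ⊕ 0xD = 0xD.

P'0 = 0xC, P'1 = 0xD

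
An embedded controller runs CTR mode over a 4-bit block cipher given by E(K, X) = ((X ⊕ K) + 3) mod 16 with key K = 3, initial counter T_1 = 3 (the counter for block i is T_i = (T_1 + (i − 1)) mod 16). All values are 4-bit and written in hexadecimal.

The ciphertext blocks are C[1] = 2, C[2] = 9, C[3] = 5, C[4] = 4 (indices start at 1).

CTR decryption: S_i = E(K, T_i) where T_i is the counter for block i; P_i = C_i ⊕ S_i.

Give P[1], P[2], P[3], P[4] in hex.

P[1] = 1, P[2] = 3, P[3] = C, P[4] = C

P[1]: T = 3, S = E(K, T) = 3; 2 ⊕ 3 = 1.
P[2]: T = 4, S = E(K, T) = A; 9 ⊕ A = 3.
P[3]: T = 5, S = E(K, T) = 9; 5 ⊕ 9 = C.
P[4]: T = 6, S = E(K, T) = 8; 4 ⊕ 8 = C.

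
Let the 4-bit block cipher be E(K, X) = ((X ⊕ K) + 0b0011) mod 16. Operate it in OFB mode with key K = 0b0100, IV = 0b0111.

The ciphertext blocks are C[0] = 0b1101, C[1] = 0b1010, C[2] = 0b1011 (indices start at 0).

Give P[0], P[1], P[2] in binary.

OFB decryption: S_i = E(K, S_{i−1}) with S_{−1} = IV; P_i = C_i ⊕ S_i.
P[0]: S = E(K, 0b0111) = 0b0110; 0b1101 ⊕ 0b0110 = 0b1011.
P[1]: S = E(K, 0b0110) = 0b0101; 0b1010 ⊕ 0b0101 = 0b1111.
P[2]: S = E(K, 0b0101) = 0b0100; 0b1011 ⊕ 0b0100 = 0b1111.

P[0] = 0b1011, P[1] = 0b1111, P[2] = 0b1111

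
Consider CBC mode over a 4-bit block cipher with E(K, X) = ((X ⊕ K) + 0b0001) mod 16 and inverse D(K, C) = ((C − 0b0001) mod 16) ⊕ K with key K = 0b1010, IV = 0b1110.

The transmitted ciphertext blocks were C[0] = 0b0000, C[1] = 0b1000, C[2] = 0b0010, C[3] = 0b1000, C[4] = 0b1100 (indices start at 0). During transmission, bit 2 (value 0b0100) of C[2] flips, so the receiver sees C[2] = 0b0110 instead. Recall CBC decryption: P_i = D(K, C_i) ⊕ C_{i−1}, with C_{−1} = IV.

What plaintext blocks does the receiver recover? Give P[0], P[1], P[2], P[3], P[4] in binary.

Only C[2] changed, to 0b0110. In CBC, a change in C_i garbles P_i and flips the same bit in P_{i+1}. Decrypting the received ciphertext:
P[0]: D(K, 0b0000) = 0b0101; 0b0101 ⊕ 0b1110 = 0b1011.
P[1]: D(K, 0b1000) = 0b1101; 0b1101 ⊕ 0b0000 = 0b1101.
P[2]: D(K, 0b0110) = 0b1111; 0b1111 ⊕ 0b1000 = 0b0111.
P[3]: D(K, 0b1000) = 0b1101; 0b1101 ⊕ 0b0110 = 0b1011.
P[4]: D(K, 0b1100) = 0b0001; 0b0001 ⊕ 0b1000 = 0b1001.
Blocks that differ from the original plaintext: P[2], P[3].

P[0] = 0b1011, P[1] = 0b1101, P[2] = 0b0111, P[3] = 0b1011, P[4] = 0b1001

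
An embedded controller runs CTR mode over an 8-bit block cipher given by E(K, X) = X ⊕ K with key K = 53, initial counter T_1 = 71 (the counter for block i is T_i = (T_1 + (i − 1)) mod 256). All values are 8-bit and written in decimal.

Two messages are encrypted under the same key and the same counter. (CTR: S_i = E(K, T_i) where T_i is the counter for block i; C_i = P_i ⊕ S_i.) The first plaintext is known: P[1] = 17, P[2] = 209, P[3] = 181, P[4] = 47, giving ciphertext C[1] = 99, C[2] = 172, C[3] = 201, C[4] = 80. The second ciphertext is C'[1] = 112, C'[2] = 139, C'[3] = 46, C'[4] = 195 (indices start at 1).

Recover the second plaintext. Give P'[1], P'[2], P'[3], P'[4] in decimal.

P'[1] = 2, P'[2] = 246, P'[3] = 82, P'[4] = 188

In CTR with a reused counter, both messages share the same keystream S_i, so C_i ⊕ C'_i = P_i ⊕ P'_i and thus P'_i = P_i ⊕ C_i ⊕ C'_i.
P'[1]: 17 ⊕ 99 ⊕ 112 = 2.
P'[2]: 209 ⊕ 172 ⊕ 139 = 246.
P'[3]: 181 ⊕ 201 ⊕ 46 = 82.
P'[4]: 47 ⊕ 80 ⊕ 195 = 188.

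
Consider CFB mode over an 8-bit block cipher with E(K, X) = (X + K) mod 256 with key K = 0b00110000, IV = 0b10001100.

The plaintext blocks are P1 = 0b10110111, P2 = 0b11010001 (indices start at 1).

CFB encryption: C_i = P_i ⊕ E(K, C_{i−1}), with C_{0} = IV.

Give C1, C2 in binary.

C1 = 0b00001011, C2 = 0b11101010

C1: E(K, 0b10001100) = 0b10111100; 0b10110111 ⊕ 0b10111100 = 0b00001011.
C2: E(K, 0b00001011) = 0b00111011; 0b11010001 ⊕ 0b00111011 = 0b11101010.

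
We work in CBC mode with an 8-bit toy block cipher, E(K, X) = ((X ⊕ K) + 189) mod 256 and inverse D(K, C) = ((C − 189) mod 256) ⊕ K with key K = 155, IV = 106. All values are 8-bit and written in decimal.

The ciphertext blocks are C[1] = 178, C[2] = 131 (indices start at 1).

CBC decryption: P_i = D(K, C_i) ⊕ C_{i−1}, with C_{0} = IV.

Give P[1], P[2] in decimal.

P[1]: D(K, 178) = 110; 110 ⊕ 106 = 4.
P[2]: D(K, 131) = 93; 93 ⊕ 178 = 239.

P[1] = 4, P[2] = 239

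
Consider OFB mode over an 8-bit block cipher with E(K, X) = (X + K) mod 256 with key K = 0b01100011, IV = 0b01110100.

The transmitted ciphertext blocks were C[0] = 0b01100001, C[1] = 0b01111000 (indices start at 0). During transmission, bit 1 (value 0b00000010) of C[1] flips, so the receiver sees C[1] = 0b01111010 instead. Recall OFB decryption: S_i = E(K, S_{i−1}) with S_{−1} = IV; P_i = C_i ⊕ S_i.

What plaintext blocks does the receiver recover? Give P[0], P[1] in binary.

P[0] = 0b10110110, P[1] = 0b01000000

Only C[1] changed, to 0b01111010. In OFB, a change in C_i flips the same bit in P_i only; the keystream is unaffected. Decrypting the received ciphertext:
P[0]: S = E(K, 0b01110100) = 0b11010111; 0b01100001 ⊕ 0b11010111 = 0b10110110.
P[1]: S = E(K, 0b11010111) = 0b00111010; 0b01111010 ⊕ 0b00111010 = 0b01000000.
Blocks that differ from the original plaintext: P[1].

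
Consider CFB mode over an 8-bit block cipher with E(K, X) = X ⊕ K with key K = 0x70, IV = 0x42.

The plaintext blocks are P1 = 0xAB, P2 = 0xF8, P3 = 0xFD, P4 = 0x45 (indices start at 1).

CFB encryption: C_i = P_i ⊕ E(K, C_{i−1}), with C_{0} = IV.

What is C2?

C1: E(K, 0x42) = 0x32; 0xAB ⊕ 0x32 = 0x99.
C2: E(K, 0x99) = 0xE9; 0xF8 ⊕ 0xE9 = 0x11.

C2 = 0x11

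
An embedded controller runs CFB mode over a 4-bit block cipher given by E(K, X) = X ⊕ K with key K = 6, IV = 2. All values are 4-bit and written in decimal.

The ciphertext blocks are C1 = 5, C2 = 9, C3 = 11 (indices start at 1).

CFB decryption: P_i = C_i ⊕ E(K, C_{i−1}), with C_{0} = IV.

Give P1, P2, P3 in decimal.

P1 = 1, P2 = 10, P3 = 4

P1: E(K, 2) = 4; 5 ⊕ 4 = 1.
P2: E(K, 5) = 3; 9 ⊕ 3 = 10.
P3: E(K, 9) = 15; 11 ⊕ 15 = 4.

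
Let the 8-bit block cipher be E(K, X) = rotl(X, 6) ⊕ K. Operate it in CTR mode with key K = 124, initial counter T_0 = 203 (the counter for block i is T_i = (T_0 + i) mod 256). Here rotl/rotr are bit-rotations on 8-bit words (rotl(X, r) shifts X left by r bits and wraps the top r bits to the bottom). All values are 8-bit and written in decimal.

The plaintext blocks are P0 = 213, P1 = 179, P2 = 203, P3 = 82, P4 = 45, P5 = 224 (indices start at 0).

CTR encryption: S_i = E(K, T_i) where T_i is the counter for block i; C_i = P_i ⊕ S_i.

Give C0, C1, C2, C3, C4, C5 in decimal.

C0: T = 203, S = E(K, T) = 142; 213 ⊕ 142 = 91.
C1: T = 204, S = E(K, T) = 79; 179 ⊕ 79 = 252.
C2: T = 205, S = E(K, T) = 15; 203 ⊕ 15 = 196.
C3: T = 206, S = E(K, T) = 207; 82 ⊕ 207 = 157.
C4: T = 207, S = E(K, T) = 143; 45 ⊕ 143 = 162.
C5: T = 208, S = E(K, T) = 72; 224 ⊕ 72 = 168.

C0 = 91, C1 = 252, C2 = 196, C3 = 157, C4 = 162, C5 = 168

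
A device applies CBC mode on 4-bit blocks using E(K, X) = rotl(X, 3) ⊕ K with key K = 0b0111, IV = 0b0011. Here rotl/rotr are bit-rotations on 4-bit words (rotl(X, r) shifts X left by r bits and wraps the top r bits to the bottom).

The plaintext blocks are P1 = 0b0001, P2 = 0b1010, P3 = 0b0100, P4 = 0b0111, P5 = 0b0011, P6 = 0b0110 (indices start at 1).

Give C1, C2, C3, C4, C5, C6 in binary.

CBC encryption: C_i = E(K, P_i ⊕ C_{i−1}), with C_{0} = IV.
C1: P1 ⊕ 0b0011 = 0b0010; E(K, 0b0010) = 0b0110.
C2: P2 ⊕ 0b0110 = 0b1100; E(K, 0b1100) = 0b0001.
C3: P3 ⊕ 0b0001 = 0b0101; E(K, 0b0101) = 0b1101.
C4: P4 ⊕ 0b1101 = 0b1010; E(K, 0b1010) = 0b0010.
C5: P5 ⊕ 0b0010 = 0b0001; E(K, 0b0001) = 0b1111.
C6: P6 ⊕ 0b1111 = 0b1001; E(K, 0b1001) = 0b1011.

C1 = 0b0110, C2 = 0b0001, C3 = 0b1101, C4 = 0b0010, C5 = 0b1111, C6 = 0b1011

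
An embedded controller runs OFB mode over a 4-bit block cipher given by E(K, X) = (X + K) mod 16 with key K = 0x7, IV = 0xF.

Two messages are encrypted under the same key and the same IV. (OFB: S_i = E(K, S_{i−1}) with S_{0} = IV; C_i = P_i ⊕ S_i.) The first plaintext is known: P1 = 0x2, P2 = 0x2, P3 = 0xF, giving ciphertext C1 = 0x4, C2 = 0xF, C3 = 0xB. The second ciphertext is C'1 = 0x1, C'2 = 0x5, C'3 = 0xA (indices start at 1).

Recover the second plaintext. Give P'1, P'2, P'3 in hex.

P'1 = 0x7, P'2 = 0x8, P'3 = 0xE

In OFB with a reused IV, both messages share the same keystream S_i, so C_i ⊕ C'_i = P_i ⊕ P'_i and thus P'_i = P_i ⊕ C_i ⊕ C'_i.
P'1: 0x2 ⊕ 0x4 ⊕ 0x1 = 0x7.
P'2: 0x2 ⊕ 0xF ⊕ 0x5 = 0x8.
P'3: 0xF ⊕ 0xB ⊕ 0xA = 0xE.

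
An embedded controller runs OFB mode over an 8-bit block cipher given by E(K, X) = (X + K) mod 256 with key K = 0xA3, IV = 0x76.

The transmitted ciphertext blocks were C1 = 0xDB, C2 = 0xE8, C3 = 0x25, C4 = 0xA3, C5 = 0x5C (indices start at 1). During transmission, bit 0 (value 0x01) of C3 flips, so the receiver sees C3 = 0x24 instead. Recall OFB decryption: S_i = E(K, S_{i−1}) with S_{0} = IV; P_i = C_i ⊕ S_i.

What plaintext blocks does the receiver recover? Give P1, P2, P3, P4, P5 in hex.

Only C3 changed, to 0x24. In OFB, a change in C_i flips the same bit in P_i only; the keystream is unaffected. Decrypting the received ciphertext:
P1: S = E(K, 0x76) = 0x19; 0xDB ⊕ 0x19 = 0xC2.
P2: S = E(K, 0x19) = 0xBC; 0xE8 ⊕ 0xBC = 0x54.
P3: S = E(K, 0xBC) = 0x5F; 0x24 ⊕ 0x5F = 0x7B.
P4: S = E(K, 0x5F) = 0x02; 0xA3 ⊕ 0x02 = 0xA1.
P5: S = E(K, 0x02) = 0xA5; 0x5C ⊕ 0xA5 = 0xF9.
Blocks that differ from the original plaintext: P3.

P1 = 0xC2, P2 = 0x54, P3 = 0x7B, P4 = 0xA1, P5 = 0xF9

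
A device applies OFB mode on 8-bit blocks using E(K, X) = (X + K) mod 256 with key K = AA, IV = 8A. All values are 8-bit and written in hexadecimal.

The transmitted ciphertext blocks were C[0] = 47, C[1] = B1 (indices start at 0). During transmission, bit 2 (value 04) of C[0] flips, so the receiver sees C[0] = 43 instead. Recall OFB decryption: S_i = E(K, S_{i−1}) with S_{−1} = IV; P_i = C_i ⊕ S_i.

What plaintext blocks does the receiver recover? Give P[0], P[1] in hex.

P[0] = 77, P[1] = 6F

Only C[0] changed, to 43. In OFB, a change in C_i flips the same bit in P_i only; the keystream is unaffected. Decrypting the received ciphertext:
P[0]: S = E(K, 8A) = 34; 43 ⊕ 34 = 77.
P[1]: S = E(K, 34) = DE; B1 ⊕ DE = 6F.
Blocks that differ from the original plaintext: P[0].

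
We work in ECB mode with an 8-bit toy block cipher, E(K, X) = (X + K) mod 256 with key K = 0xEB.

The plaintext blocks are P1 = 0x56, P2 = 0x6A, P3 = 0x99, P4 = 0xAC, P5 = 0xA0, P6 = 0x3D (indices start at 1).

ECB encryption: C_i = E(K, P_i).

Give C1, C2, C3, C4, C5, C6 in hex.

C1: E(K, 0x56) = 0x41.
C2: E(K, 0x6A) = 0x55.
C3: E(K, 0x99) = 0x84.
C4: E(K, 0xAC) = 0x97.
C5: E(K, 0xA0) = 0x8B.
C6: E(K, 0x3D) = 0x28.

C1 = 0x41, C2 = 0x55, C3 = 0x84, C4 = 0x97, C5 = 0x8B, C6 = 0x28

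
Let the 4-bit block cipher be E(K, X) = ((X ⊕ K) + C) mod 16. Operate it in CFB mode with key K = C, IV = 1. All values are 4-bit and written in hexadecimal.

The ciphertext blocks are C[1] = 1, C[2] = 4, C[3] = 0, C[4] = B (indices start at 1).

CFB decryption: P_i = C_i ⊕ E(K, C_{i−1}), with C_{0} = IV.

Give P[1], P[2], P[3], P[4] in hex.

P[1]: E(K, 1) = 9; 1 ⊕ 9 = 8.
P[2]: E(K, 1) = 9; 4 ⊕ 9 = D.
P[3]: E(K, 4) = 4; 0 ⊕ 4 = 4.
P[4]: E(K, 0) = 8; B ⊕ 8 = 3.

P[1] = 8, P[2] = D, P[3] = 4, P[4] = 3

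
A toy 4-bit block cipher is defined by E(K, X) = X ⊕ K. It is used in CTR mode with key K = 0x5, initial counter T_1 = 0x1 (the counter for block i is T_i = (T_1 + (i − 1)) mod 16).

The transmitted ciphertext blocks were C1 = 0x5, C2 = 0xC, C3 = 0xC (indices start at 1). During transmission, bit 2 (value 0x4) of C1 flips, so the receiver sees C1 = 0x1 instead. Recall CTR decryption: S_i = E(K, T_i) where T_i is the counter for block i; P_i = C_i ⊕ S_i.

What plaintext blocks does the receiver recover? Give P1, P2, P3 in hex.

P1 = 0x5, P2 = 0xB, P3 = 0xA

Only C1 changed, to 0x1. In CTR, a change in C_i flips the same bit in P_i only; the keystream is unaffected. Decrypting the received ciphertext:
P1: T = 0x1, S = E(K, T) = 0x4; 0x1 ⊕ 0x4 = 0x5.
P2: T = 0x2, S = E(K, T) = 0x7; 0xC ⊕ 0x7 = 0xB.
P3: T = 0x3, S = E(K, T) = 0x6; 0xC ⊕ 0x6 = 0xA.
Blocks that differ from the original plaintext: P1.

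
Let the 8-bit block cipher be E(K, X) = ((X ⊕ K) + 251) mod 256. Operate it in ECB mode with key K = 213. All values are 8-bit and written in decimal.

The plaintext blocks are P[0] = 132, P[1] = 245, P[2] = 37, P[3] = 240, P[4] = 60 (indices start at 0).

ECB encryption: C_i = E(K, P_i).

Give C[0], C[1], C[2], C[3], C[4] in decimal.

C[0] = 76, C[1] = 27, C[2] = 235, C[3] = 32, C[4] = 228

C[0]: E(K, 132) = 76.
C[1]: E(K, 245) = 27.
C[2]: E(K, 37) = 235.
C[3]: E(K, 240) = 32.
C[4]: E(K, 60) = 228.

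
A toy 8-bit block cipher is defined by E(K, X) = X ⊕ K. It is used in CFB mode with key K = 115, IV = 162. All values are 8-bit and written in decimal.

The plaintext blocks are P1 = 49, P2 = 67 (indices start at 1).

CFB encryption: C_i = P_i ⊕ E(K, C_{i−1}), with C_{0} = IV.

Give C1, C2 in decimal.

C1: E(K, 162) = 209; 49 ⊕ 209 = 224.
C2: E(K, 224) = 147; 67 ⊕ 147 = 208.

C1 = 224, C2 = 208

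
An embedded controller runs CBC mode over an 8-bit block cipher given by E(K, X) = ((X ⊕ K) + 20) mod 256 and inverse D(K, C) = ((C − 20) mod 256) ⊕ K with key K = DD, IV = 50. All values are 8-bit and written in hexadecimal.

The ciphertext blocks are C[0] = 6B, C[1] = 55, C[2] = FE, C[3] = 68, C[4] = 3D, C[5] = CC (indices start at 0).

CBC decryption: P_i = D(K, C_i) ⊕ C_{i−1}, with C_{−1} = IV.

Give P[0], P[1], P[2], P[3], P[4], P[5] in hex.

P[0]: D(K, 6B) = 96; 96 ⊕ 50 = C6.
P[1]: D(K, 55) = E8; E8 ⊕ 6B = 83.
P[2]: D(K, FE) = 03; 03 ⊕ 55 = 56.
P[3]: D(K, 68) = 95; 95 ⊕ FE = 6B.
P[4]: D(K, 3D) = C0; C0 ⊕ 68 = A8.
P[5]: D(K, CC) = 71; 71 ⊕ 3D = 4C.

P[0] = C6, P[1] = 83, P[2] = 56, P[3] = 6B, P[4] = A8, P[5] = 4C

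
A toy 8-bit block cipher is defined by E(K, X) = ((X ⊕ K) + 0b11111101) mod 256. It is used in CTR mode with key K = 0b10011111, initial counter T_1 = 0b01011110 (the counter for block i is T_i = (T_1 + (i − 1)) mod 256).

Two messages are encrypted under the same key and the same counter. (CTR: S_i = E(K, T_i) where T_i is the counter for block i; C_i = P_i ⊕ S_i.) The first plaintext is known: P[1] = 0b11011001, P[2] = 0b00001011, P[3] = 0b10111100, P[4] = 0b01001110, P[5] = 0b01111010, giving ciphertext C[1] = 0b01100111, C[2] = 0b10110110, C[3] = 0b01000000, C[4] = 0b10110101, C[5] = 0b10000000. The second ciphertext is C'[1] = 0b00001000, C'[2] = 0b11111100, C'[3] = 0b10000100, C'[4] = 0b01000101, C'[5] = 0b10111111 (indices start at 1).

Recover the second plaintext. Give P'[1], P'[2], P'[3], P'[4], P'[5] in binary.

In CTR with a reused counter, both messages share the same keystream S_i, so C_i ⊕ C'_i = P_i ⊕ P'_i and thus P'_i = P_i ⊕ C_i ⊕ C'_i.
P'[1]: 0b11011001 ⊕ 0b01100111 ⊕ 0b00001000 = 0b10110110.
P'[2]: 0b00001011 ⊕ 0b10110110 ⊕ 0b11111100 = 0b01000001.
P'[3]: 0b10111100 ⊕ 0b01000000 ⊕ 0b10000100 = 0b01111000.
P'[4]: 0b01001110 ⊕ 0b10110101 ⊕ 0b01000101 = 0b10111110.
P'[5]: 0b01111010 ⊕ 0b10000000 ⊕ 0b10111111 = 0b01000101.

P'[1] = 0b10110110, P'[2] = 0b01000001, P'[3] = 0b01111000, P'[4] = 0b10111110, P'[5] = 0b01000101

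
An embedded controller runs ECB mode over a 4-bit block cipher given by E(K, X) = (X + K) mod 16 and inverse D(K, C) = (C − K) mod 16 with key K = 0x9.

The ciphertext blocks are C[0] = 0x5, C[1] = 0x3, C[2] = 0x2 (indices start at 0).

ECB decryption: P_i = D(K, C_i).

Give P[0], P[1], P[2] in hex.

P[0] = 0xC, P[1] = 0xA, P[2] = 0x9

P[0]: D(K, 0x5) = 0xC.
P[1]: D(K, 0x3) = 0xA.
P[2]: D(K, 0x2) = 0x9.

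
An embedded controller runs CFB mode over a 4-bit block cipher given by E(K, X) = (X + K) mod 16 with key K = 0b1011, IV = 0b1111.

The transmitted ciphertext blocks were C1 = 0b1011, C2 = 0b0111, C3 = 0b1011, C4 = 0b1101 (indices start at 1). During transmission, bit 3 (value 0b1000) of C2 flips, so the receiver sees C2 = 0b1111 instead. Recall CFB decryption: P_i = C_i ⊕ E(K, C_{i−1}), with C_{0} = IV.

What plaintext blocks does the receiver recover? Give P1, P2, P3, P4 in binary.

Only C2 changed, to 0b1111. In CFB, a change in C_i flips the same bit in P_i and garbles P_{i+1}. Decrypting the received ciphertext:
P1: E(K, 0b1111) = 0b1010; 0b1011 ⊕ 0b1010 = 0b0001.
P2: E(K, 0b1011) = 0b0110; 0b1111 ⊕ 0b0110 = 0b1001.
P3: E(K, 0b1111) = 0b1010; 0b1011 ⊕ 0b1010 = 0b0001.
P4: E(K, 0b1011) = 0b0110; 0b1101 ⊕ 0b0110 = 0b1011.
Blocks that differ from the original plaintext: P2, P3.

P1 = 0b0001, P2 = 0b1001, P3 = 0b0001, P4 = 0b1011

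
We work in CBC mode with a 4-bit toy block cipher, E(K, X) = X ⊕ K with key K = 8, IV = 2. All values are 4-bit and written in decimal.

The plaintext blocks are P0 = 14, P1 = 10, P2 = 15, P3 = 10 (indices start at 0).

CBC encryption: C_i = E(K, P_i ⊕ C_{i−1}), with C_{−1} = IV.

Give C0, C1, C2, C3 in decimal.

C0: P0 ⊕ 2 = 12; E(K, 12) = 4.
C1: P1 ⊕ 4 = 14; E(K, 14) = 6.
C2: P2 ⊕ 6 = 9; E(K, 9) = 1.
C3: P3 ⊕ 1 = 11; E(K, 11) = 3.

C0 = 4, C1 = 6, C2 = 1, C3 = 3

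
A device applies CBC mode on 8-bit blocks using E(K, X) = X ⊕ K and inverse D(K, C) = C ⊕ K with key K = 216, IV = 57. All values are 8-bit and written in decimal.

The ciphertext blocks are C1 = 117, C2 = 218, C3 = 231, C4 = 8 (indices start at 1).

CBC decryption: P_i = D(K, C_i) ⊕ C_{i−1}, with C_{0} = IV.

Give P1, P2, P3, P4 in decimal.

P1 = 148, P2 = 119, P3 = 229, P4 = 55

P1: D(K, 117) = 173; 173 ⊕ 57 = 148.
P2: D(K, 218) = 2; 2 ⊕ 117 = 119.
P3: D(K, 231) = 63; 63 ⊕ 218 = 229.
P4: D(K, 8) = 208; 208 ⊕ 231 = 55.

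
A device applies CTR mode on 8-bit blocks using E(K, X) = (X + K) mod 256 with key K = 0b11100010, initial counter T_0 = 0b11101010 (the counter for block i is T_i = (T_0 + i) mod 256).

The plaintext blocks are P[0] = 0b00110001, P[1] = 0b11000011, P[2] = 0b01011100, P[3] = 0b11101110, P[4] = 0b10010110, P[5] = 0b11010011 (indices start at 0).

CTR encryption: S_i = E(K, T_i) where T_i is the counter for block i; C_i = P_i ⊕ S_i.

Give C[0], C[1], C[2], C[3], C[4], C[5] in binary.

C[0]: T = 0b11101010, S = E(K, T) = 0b11001100; 0b00110001 ⊕ 0b11001100 = 0b11111101.
C[1]: T = 0b11101011, S = E(K, T) = 0b11001101; 0b11000011 ⊕ 0b11001101 = 0b00001110.
C[2]: T = 0b11101100, S = E(K, T) = 0b11001110; 0b01011100 ⊕ 0b11001110 = 0b10010010.
C[3]: T = 0b11101101, S = E(K, T) = 0b11001111; 0b11101110 ⊕ 0b11001111 = 0b00100001.
C[4]: T = 0b11101110, S = E(K, T) = 0b11010000; 0b10010110 ⊕ 0b11010000 = 0b01000110.
C[5]: T = 0b11101111, S = E(K, T) = 0b11010001; 0b11010011 ⊕ 0b11010001 = 0b00000010.

C[0] = 0b11111101, C[1] = 0b00001110, C[2] = 0b10010010, C[3] = 0b00100001, C[4] = 0b01000110, C[5] = 0b00000010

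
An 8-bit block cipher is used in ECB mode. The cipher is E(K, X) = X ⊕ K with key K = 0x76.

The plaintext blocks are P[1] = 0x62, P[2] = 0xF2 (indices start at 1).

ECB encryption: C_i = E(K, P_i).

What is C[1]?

C[1]: E(K, 0x62) = 0x14.

C[1] = 0x14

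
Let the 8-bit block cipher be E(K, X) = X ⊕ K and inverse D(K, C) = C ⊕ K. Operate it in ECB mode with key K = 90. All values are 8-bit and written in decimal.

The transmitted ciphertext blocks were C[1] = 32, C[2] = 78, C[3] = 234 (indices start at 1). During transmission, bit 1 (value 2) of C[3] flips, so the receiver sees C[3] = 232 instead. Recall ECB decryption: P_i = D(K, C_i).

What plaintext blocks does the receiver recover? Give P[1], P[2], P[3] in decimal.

P[1] = 122, P[2] = 20, P[3] = 178

Only C[3] changed, to 232. In ECB, a change in C_i affects only P_i. Decrypting the received ciphertext:
P[1]: D(K, 32) = 122.
P[2]: D(K, 78) = 20.
P[3]: D(K, 232) = 178.
Blocks that differ from the original plaintext: P[3].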